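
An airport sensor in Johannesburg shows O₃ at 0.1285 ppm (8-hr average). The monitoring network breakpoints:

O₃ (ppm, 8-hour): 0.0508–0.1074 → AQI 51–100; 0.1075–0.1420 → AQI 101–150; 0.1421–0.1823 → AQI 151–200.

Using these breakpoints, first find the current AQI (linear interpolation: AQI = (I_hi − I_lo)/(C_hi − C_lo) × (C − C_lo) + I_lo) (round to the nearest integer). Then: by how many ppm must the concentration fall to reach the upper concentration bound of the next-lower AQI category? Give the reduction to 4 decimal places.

O₃: 0.1285 lies in 0.1075–0.1420, so I_lo=101, I_hi=150, C_lo=0.1075, C_hi=0.1420.
(150−101)/(0.1420−0.1075) × (0.1285−0.1075) + 101 = 49/0.0345 × 0.0210 + 101 ≈ 130.83 → 131.
Current AQI 131 is in the Unhealthy for Sensitive Groups range (101–150). The next-lower category tops out at AQI 100, whose upper concentration bound is 0.1074 ppm.
Reduction needed = 0.1285 − 0.1074 = 0.0211 ppm.

0.0211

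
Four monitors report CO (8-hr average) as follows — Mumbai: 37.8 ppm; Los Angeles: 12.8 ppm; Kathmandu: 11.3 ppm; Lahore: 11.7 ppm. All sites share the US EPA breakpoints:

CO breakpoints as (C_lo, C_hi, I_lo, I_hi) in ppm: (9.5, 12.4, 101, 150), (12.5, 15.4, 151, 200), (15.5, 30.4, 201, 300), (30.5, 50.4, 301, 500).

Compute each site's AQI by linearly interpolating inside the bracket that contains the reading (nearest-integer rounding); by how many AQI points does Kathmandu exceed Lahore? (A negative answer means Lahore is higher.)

-7

Mumbai: 37.8 lies in 30.5–50.4, so I_lo=301, I_hi=500, C_lo=30.5, C_hi=50.4.
(500−301)/(50.4−30.5) × (37.8−30.5) + 301 = 199/19.9 × 7.3 + 301 ≈ 374.00 → 374.
Los Angeles: row 12.5–15.4 (AQI 151–200). (200−151)·(12.8−12.5)/(15.4−12.5) + 151 = 49·0.3/2.9 + 151 ≈ 156.07 → 156.
Kathmandu: 11.3 ∈ [9.5, 12.4] ↔ index [101, 150].
101 + (11.3−9.5)·(150−101)/(12.4−9.5) = 101 + 1.8·49/2.9 ≈ 131.41, so AQI = 131.
Lahore 11.7: bracket 9.5–12.4 → index 101–150; slope 49/2.9, offset 2.2.
AQI = 101 + 49/2.9·2.2 ≈ 138.17 ⇒ 138.
AQIs: Mumbai=374, Los Angeles=156, Kathmandu=131, Lahore=138. Kathmandu (131) − Lahore (138) = -7.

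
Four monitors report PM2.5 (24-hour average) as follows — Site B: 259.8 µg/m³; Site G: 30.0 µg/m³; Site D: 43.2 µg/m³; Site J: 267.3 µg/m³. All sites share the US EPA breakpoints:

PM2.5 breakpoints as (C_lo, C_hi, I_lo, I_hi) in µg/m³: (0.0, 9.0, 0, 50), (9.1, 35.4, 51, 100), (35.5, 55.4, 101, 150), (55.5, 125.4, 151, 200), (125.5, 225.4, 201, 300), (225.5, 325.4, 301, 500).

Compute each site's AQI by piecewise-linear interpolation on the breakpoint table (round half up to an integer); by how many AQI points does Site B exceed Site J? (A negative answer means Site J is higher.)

-15

Site B 259.8: bracket 225.5–325.4 → index 301–500; slope 199/99.9, offset 34.3.
AQI = 301 + 199/99.9·34.3 ≈ 369.33 ⇒ 369.
Site G 30.0: bracket 9.1–35.4 → index 51–100; slope 49/26.3, offset 20.9.
AQI = 51 + 49/26.3·20.9 ≈ 89.94 ⇒ 90.
Site D: 43.2 ∈ [35.5, 55.4] ↔ index [101, 150].
101 + (43.2−35.5)·(150−101)/(55.4−35.5) = 101 + 7.7·49/19.9 ≈ 119.96, so AQI = 120.
Site J: 267.3 lies in 225.5–325.4, so I_lo=301, I_hi=500, C_lo=225.5, C_hi=325.4.
(500−301)/(325.4−225.5) × (267.3−225.5) + 301 = 199/99.9 × 41.8 + 301 ≈ 384.27 → 384.
AQIs: Site B=369, Site G=90, Site D=120, Site J=384. Site B (369) − Site J (384) = -15.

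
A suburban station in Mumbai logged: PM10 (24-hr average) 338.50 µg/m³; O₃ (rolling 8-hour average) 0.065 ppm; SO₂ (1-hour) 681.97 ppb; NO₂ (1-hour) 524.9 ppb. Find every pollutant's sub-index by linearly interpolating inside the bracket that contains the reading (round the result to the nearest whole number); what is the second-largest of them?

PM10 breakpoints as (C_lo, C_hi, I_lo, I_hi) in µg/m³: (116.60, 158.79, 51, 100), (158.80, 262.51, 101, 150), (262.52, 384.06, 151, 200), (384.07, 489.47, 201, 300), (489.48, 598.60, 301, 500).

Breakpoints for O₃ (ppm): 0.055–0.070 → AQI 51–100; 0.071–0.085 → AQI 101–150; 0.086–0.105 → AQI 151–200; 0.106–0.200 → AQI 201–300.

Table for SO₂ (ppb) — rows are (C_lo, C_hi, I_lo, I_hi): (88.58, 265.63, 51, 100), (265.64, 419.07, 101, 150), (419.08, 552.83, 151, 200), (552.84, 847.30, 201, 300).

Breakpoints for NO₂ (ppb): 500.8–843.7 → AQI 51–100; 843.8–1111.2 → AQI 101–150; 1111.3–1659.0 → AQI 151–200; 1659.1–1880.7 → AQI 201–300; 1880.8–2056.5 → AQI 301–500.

PM10 338.50: bracket 262.52–384.06 → index 151–200; slope 49/121.54, offset 75.98.
AQI = 151 + 49/121.54·75.98 ≈ 181.63 ⇒ 182.
O₃ 0.065: bracket 0.055–0.070 → index 51–100; slope 49/0.015, offset 0.010.
AQI = 51 + 49/0.015·0.010 ≈ 83.67 ⇒ 84.
SO₂: row 552.84–847.30 (AQI 201–300). (300−201)·(681.97−552.84)/(847.30−552.84) + 201 = 99·129.13/294.46 + 201 ≈ 244.41 → 244.
NO₂: 524.9 ∈ [500.8, 843.7] ↔ index [51, 100].
51 + (524.9−500.8)·(100−51)/(843.7−500.8) = 51 + 24.1·49/342.9 ≈ 54.44, so AQI = 54.
Sub-indices: PM10→182, O₃→84, SO₂→244, NO₂→54. Ranked high→low: 244, 182, 84, 54. Second-highest sub-index = 182.

182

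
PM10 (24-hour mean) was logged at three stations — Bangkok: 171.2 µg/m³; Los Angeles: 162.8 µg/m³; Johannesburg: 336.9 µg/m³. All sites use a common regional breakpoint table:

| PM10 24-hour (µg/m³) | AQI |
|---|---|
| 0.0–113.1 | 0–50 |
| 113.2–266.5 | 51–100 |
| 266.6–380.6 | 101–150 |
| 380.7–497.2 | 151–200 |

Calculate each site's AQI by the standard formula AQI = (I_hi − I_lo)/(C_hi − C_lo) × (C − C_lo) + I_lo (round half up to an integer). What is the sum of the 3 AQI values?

Bangkok: 171.2 lies in 113.2–266.5, so I_lo=51, I_hi=100, C_lo=113.2, C_hi=266.5.
(100−51)/(266.5−113.2) × (171.2−113.2) + 51 = 49/153.3 × 58.0 + 51 ≈ 69.54 → 70.
Los Angeles 162.8: bracket 113.2–266.5 → index 51–100; slope 49/153.3, offset 49.6.
AQI = 51 + 49/153.3·49.6 ≈ 66.85 ⇒ 67.
Johannesburg 336.9: bracket 266.6–380.6 → index 101–150; slope 49/114.0, offset 70.3.
AQI = 101 + 49/114.0·70.3 ≈ 131.22 ⇒ 131.
AQIs: Bangkok=70, Los Angeles=67, Johannesburg=131. Sum = 70 + 67 + 131 = 268.

268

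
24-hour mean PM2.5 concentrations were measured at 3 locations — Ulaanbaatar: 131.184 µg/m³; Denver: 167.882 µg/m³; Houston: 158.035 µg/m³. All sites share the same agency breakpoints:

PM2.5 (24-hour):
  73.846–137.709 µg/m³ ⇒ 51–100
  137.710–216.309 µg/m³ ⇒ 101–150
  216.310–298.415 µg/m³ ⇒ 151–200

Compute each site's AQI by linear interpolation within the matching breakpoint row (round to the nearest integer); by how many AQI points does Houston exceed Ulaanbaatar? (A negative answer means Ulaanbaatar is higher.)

Ulaanbaatar 131.184: bracket 73.846–137.709 → index 51–100; slope 49/63.863, offset 57.338.
AQI = 51 + 49/63.863·57.338 ≈ 94.99 ⇒ 95.
Denver: 167.882 ∈ [137.710, 216.309] ↔ index [101, 150].
101 + (167.882−137.710)·(150−101)/(216.309−137.710) = 101 + 30.172·49/78.599 ≈ 119.81, so AQI = 120.
Houston: 158.035 lies in 137.710–216.309, so I_lo=101, I_hi=150, C_lo=137.710, C_hi=216.309.
(150−101)/(216.309−137.710) × (158.035−137.710) + 101 = 49/78.599 × 20.325 + 101 ≈ 113.67 → 114.
AQIs: Ulaanbaatar=95, Denver=120, Houston=114. Houston (114) − Ulaanbaatar (95) = 19.

19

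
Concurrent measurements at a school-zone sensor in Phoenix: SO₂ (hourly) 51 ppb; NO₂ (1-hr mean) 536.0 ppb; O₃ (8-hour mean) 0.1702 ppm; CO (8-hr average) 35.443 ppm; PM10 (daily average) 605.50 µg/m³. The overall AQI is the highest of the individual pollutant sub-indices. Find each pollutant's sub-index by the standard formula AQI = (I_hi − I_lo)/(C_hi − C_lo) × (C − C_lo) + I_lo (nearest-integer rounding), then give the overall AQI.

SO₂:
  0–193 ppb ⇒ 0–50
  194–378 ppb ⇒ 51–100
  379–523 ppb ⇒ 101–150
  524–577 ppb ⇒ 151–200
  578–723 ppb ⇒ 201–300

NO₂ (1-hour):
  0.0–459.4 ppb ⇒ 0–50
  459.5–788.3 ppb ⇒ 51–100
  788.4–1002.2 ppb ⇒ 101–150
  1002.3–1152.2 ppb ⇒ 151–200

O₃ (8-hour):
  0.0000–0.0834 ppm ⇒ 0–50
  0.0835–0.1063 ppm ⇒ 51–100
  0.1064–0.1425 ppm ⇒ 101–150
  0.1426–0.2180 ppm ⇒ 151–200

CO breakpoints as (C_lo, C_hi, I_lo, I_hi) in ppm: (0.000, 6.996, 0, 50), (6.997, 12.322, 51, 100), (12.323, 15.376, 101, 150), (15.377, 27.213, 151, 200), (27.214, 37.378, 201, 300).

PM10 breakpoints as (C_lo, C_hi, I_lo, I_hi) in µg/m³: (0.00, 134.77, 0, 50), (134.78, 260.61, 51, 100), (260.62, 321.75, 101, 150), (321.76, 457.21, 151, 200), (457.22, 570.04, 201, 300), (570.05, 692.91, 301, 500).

358

SO₂: row 0–193 (AQI 0–50). (50−0)·(51−0)/(193−0) + 0 = 50·51/193 + 0 ≈ 13.21 → 13.
NO₂ 536.0: bracket 459.5–788.3 → index 51–100; slope 49/328.8, offset 76.5.
AQI = 51 + 49/328.8·76.5 ≈ 62.40 ⇒ 62.
O₃ 0.1702: bracket 0.1426–0.2180 → index 151–200; slope 49/0.0754, offset 0.0276.
AQI = 151 + 49/0.0754·0.0276 ≈ 168.94 ⇒ 169.
CO: row 27.214–37.378 (AQI 201–300). (300−201)·(35.443−27.214)/(37.378−27.214) + 201 = 99·8.229/10.164 + 201 ≈ 281.15 → 281.
PM10: 605.50 lies in 570.05–692.91, so I_lo=301, I_hi=500, C_lo=570.05, C_hi=692.91.
(500−301)/(692.91−570.05) × (605.50−570.05) + 301 = 199/122.86 × 35.45 + 301 ≈ 358.42 → 358.
Sub-indices: SO₂→13, NO₂→62, O₃→169, CO→281, PM10→358. Overall AQI = max = 358; dominant pollutant is PM10.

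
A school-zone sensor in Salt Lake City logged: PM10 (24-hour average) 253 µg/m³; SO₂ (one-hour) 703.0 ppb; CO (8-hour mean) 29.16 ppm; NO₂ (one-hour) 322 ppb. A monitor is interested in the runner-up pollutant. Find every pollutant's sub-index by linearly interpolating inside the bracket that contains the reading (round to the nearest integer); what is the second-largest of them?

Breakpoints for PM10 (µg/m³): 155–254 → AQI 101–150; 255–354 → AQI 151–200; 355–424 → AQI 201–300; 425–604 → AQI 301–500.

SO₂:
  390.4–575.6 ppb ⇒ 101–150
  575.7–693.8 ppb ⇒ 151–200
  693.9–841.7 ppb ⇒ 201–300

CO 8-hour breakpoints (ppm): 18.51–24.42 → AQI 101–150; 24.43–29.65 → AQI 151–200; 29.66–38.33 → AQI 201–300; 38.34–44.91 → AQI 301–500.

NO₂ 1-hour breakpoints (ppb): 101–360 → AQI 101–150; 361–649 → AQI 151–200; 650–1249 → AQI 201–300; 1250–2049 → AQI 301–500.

PM10: 253 ∈ [155, 254] ↔ index [101, 150].
101 + (253−155)·(150−101)/(254−155) = 101 + 98·49/99 ≈ 149.51, so AQI = 150.
SO₂: row 693.9–841.7 (AQI 201–300). (300−201)·(703.0−693.9)/(841.7−693.9) + 201 = 99·9.1/147.8 + 201 ≈ 207.10 → 207.
CO: 29.16 lies in 24.43–29.65, so I_lo=151, I_hi=200, C_lo=24.43, C_hi=29.65.
(200−151)/(29.65−24.43) × (29.16−24.43) + 151 = 49/5.22 × 4.73 + 151 ≈ 195.40 → 195.
NO₂ 322: bracket 101–360 → index 101–150; slope 49/259, offset 221.
AQI = 101 + 49/259·221 ≈ 142.81 ⇒ 143.
Sub-indices: PM10→150, SO₂→207, CO→195, NO₂→143. Ranked high→low: 207, 195, 150, 143. Second-highest sub-index = 195.

195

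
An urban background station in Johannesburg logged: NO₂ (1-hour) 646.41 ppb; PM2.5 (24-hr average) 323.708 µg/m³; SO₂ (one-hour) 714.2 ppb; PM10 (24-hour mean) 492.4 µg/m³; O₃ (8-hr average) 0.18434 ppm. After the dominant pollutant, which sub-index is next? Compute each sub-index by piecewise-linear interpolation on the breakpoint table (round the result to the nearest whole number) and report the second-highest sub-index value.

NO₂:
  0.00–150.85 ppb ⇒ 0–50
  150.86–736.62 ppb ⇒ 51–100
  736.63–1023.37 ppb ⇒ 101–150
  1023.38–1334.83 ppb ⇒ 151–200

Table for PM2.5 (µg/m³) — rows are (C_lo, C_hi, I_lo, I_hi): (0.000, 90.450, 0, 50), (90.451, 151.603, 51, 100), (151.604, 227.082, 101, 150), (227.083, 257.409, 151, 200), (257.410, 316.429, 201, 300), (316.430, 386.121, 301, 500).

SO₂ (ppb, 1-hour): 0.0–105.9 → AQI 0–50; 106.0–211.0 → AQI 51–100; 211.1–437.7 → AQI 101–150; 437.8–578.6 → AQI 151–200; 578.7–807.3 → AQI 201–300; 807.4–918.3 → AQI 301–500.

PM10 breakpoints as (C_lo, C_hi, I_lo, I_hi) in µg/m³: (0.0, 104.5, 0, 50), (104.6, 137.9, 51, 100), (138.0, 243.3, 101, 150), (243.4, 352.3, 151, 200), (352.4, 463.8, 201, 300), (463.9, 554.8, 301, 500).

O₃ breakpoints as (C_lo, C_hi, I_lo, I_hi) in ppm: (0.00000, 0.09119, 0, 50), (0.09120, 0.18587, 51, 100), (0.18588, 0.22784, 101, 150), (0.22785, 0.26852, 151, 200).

NO₂: row 150.86–736.62 (AQI 51–100). (100−51)·(646.41−150.86)/(736.62−150.86) + 51 = 49·495.55/585.76 + 51 ≈ 92.45 → 92.
PM2.5: 323.708 lies in 316.430–386.121, so I_lo=301, I_hi=500, C_lo=316.430, C_hi=386.121.
(500−301)/(386.121−316.430) × (323.708−316.430) + 301 = 199/69.691 × 7.278 + 301 ≈ 321.78 → 322.
SO₂ 714.2: bracket 578.7–807.3 → index 201–300; slope 99/228.6, offset 135.5.
AQI = 201 + 99/228.6·135.5 ≈ 259.68 ⇒ 260.
PM10 492.4: bracket 463.9–554.8 → index 301–500; slope 199/90.9, offset 28.5.
AQI = 301 + 199/90.9·28.5 ≈ 363.39 ⇒ 363.
O₃ 0.18434: bracket 0.09120–0.18587 → index 51–100; slope 49/0.09467, offset 0.09314.
AQI = 51 + 49/0.09467·0.09314 ≈ 99.21 ⇒ 99.
Sub-indices: NO₂→92, PM2.5→322, SO₂→260, PM10→363, O₃→99. Ranked high→low: 363, 322, 260, 99, 92. Second-highest sub-index = 322.

322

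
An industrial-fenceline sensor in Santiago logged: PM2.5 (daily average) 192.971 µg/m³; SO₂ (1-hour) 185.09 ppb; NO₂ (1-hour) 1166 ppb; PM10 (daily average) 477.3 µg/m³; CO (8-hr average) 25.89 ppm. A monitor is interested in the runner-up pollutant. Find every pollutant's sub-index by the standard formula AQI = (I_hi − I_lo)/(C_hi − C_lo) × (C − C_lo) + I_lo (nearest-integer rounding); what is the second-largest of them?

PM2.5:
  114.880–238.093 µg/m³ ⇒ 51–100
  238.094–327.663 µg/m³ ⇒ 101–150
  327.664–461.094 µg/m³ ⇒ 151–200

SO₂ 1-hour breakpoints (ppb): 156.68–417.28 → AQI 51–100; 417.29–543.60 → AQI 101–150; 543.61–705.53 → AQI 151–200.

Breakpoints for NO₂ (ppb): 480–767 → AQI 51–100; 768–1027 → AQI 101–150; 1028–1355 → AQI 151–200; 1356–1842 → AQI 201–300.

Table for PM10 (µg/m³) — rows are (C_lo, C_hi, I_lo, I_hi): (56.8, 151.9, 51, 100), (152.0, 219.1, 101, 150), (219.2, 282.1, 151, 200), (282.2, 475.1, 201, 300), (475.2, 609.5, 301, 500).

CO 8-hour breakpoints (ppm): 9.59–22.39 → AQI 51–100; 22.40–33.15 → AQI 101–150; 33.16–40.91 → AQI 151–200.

172

PM2.5 192.971: bracket 114.880–238.093 → index 51–100; slope 49/123.213, offset 78.091.
AQI = 51 + 49/123.213·78.091 ≈ 82.06 ⇒ 82.
SO₂: 185.09 ∈ [156.68, 417.28] ↔ index [51, 100].
51 + (185.09−156.68)·(100−51)/(417.28−156.68) = 51 + 28.41·49/260.60 ≈ 56.34, so AQI = 56.
NO₂: 1166 ∈ [1028, 1355] ↔ index [151, 200].
151 + (1166−1028)·(200−151)/(1355−1028) = 151 + 138·49/327 ≈ 171.68, so AQI = 172.
PM10: 477.3 lies in 475.2–609.5, so I_lo=301, I_hi=500, C_lo=475.2, C_hi=609.5.
(500−301)/(609.5−475.2) × (477.3−475.2) + 301 = 199/134.3 × 2.1 + 301 ≈ 304.11 → 304.
CO: 25.89 lies in 22.40–33.15, so I_lo=101, I_hi=150, C_lo=22.40, C_hi=33.15.
(150−101)/(33.15−22.40) × (25.89−22.40) + 101 = 49/10.75 × 3.49 + 101 ≈ 116.91 → 117.
Sub-indices: PM2.5→82, SO₂→56, NO₂→172, PM10→304, CO→117. Ranked high→low: 304, 172, 117, 82, 56. Second-highest sub-index = 172.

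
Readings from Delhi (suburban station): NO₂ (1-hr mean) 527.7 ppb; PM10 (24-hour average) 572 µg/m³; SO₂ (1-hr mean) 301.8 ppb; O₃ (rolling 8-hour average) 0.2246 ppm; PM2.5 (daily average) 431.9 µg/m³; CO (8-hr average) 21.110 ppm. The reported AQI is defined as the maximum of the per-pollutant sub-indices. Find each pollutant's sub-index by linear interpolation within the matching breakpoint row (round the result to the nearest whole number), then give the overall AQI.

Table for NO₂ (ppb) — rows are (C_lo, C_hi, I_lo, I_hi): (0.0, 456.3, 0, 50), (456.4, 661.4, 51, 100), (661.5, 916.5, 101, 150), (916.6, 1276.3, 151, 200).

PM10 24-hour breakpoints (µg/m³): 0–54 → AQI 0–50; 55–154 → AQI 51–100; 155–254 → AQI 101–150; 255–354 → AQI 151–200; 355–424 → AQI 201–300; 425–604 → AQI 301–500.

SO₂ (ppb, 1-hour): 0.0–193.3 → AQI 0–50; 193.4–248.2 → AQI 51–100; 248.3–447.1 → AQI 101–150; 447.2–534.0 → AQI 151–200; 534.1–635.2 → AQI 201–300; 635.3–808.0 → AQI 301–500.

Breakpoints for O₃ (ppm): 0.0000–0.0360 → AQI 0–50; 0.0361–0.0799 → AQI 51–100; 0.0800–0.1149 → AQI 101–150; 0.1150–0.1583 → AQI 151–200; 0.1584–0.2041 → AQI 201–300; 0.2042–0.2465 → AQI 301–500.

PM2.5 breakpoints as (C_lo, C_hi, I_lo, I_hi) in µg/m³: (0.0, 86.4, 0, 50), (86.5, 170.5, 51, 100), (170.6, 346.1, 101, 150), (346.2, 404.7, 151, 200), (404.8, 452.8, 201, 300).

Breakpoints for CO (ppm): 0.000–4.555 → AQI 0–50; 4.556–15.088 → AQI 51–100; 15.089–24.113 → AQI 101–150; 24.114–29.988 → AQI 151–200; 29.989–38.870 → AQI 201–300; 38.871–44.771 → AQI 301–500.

464

NO₂: row 456.4–661.4 (AQI 51–100). (100−51)·(527.7−456.4)/(661.4−456.4) + 51 = 49·71.3/205.0 + 51 ≈ 68.04 → 68.
PM10 572: bracket 425–604 → index 301–500; slope 199/179, offset 147.
AQI = 301 + 199/179·147 ≈ 464.42 ⇒ 464.
SO₂: row 248.3–447.1 (AQI 101–150). (150−101)·(301.8−248.3)/(447.1−248.3) + 101 = 49·53.5/198.8 + 101 ≈ 114.19 → 114.
O₃: row 0.2042–0.2465 (AQI 301–500). (500−301)·(0.2246−0.2042)/(0.2465−0.2042) + 301 = 199·0.0204/0.0423 + 301 ≈ 396.97 → 397.
PM2.5: 431.9 ∈ [404.8, 452.8] ↔ index [201, 300].
201 + (431.9−404.8)·(300−201)/(452.8−404.8) = 201 + 27.1·99/48.0 ≈ 256.89, so AQI = 257.
CO: 21.110 lies in 15.089–24.113, so I_lo=101, I_hi=150, C_lo=15.089, C_hi=24.113.
(150−101)/(24.113−15.089) × (21.110−15.089) + 101 = 49/9.024 × 6.021 + 101 ≈ 133.69 → 134.
Sub-indices: NO₂→68, PM10→464, SO₂→114, O₃→397, PM2.5→257, CO→134. Overall AQI = max = 464; dominant pollutant is PM10.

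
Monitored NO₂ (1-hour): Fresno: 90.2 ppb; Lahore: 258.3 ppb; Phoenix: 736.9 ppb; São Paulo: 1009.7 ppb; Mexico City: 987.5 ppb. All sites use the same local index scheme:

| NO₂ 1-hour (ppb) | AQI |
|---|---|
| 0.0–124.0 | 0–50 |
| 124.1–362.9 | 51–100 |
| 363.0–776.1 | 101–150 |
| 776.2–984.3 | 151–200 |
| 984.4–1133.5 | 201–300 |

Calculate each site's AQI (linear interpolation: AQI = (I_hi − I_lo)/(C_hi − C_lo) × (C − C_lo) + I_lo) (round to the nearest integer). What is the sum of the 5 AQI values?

Fresno: 90.2 lies in 0.0–124.0, so I_lo=0, I_hi=50, C_lo=0.0, C_hi=124.0.
(50−0)/(124.0−0.0) × (90.2−0.0) + 0 = 50/124.0 × 90.2 + 0 ≈ 36.37 → 36.
Lahore: 258.3 lies in 124.1–362.9, so I_lo=51, I_hi=100, C_lo=124.1, C_hi=362.9.
(100−51)/(362.9−124.1) × (258.3−124.1) + 51 = 49/238.8 × 134.2 + 51 ≈ 78.54 → 79.
Phoenix 736.9: bracket 363.0–776.1 → index 101–150; slope 49/413.1, offset 373.9.
AQI = 101 + 49/413.1·373.9 ≈ 145.35 ⇒ 145.
São Paulo 1009.7: bracket 984.4–1133.5 → index 201–300; slope 99/149.1, offset 25.3.
AQI = 201 + 99/149.1·25.3 ≈ 217.80 ⇒ 218.
Mexico City: 987.5 lies in 984.4–1133.5, so I_lo=201, I_hi=300, C_lo=984.4, C_hi=1133.5.
(300−201)/(1133.5−984.4) × (987.5−984.4) + 201 = 99/149.1 × 3.1 + 201 ≈ 203.06 → 203.
AQIs: Fresno=36, Lahore=79, Phoenix=145, São Paulo=218, Mexico City=203. Sum = 36 + 79 + 145 + 218 + 203 = 681.

681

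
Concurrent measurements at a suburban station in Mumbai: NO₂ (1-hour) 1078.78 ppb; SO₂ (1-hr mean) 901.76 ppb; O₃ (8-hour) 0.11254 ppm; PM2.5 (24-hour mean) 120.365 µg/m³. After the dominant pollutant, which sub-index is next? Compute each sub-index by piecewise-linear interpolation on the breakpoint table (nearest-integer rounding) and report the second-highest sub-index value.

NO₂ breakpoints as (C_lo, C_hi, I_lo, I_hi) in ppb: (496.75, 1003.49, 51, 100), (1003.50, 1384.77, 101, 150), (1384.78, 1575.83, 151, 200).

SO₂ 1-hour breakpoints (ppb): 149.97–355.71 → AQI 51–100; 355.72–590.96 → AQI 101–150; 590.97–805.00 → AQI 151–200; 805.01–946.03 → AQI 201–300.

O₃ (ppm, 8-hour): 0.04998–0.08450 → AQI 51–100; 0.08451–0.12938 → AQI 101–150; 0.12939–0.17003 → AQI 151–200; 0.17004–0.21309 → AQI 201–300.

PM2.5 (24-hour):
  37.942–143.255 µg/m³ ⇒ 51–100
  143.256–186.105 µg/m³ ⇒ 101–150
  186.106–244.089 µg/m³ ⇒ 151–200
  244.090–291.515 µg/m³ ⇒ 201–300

NO₂: 1078.78 ∈ [1003.50, 1384.77] ↔ index [101, 150].
101 + (1078.78−1003.50)·(150−101)/(1384.77−1003.50) = 101 + 75.28·49/381.27 ≈ 110.67, so AQI = 111.
SO₂: 901.76 ∈ [805.01, 946.03] ↔ index [201, 300].
201 + (901.76−805.01)·(300−201)/(946.03−805.01) = 201 + 96.75·99/141.02 ≈ 268.92, so AQI = 269.
O₃ 0.11254: bracket 0.08451–0.12938 → index 101–150; slope 49/0.04487, offset 0.02803.
AQI = 101 + 49/0.04487·0.02803 ≈ 131.61 ⇒ 132.
PM2.5: row 37.942–143.255 (AQI 51–100). (100−51)·(120.365−37.942)/(143.255−37.942) + 51 = 49·82.423/105.313 + 51 ≈ 89.35 → 89.
Sub-indices: NO₂→111, SO₂→269, O₃→132, PM2.5→89. Ranked high→low: 269, 132, 111, 89. Second-highest sub-index = 132.

132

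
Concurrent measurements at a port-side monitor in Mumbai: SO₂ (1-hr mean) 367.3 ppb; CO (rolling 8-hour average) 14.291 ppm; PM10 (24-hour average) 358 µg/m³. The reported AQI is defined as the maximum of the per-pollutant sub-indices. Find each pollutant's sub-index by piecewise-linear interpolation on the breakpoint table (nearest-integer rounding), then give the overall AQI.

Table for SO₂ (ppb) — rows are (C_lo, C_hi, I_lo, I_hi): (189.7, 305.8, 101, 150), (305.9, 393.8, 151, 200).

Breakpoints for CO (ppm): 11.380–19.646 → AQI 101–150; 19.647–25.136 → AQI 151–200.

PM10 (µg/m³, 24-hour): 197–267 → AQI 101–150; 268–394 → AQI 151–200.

186

SO₂ 367.3: bracket 305.9–393.8 → index 151–200; slope 49/87.9, offset 61.4.
AQI = 151 + 49/87.9·61.4 ≈ 185.23 ⇒ 185.
CO: 14.291 ∈ [11.380, 19.646] ↔ index [101, 150].
101 + (14.291−11.380)·(150−101)/(19.646−11.380) = 101 + 2.911·49/8.266 ≈ 118.26, so AQI = 118.
PM10: row 268–394 (AQI 151–200). (200−151)·(358−268)/(394−268) + 151 = 49·90/126 + 151 ≈ 186.00 → 186.
Sub-indices: SO₂→185, CO→118, PM10→186. Overall AQI = max = 186; dominant pollutant is PM10.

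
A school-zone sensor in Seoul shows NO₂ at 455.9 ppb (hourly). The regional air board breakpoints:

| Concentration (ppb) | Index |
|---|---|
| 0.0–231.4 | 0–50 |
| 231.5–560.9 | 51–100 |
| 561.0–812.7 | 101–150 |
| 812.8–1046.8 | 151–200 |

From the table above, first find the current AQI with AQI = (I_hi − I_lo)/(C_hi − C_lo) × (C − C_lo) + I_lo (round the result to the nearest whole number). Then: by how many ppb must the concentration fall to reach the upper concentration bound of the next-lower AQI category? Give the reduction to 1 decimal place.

NO₂: 455.9 ∈ [231.5, 560.9] ↔ index [51, 100].
51 + (455.9−231.5)·(100−51)/(560.9−231.5) = 51 + 224.4·49/329.4 ≈ 84.38, so AQI = 84.
Current AQI 84 is in the Moderate range (51–100). The next-lower category tops out at AQI 50, whose upper concentration bound is 231.4 ppb.
Reduction needed = 455.9 − 231.4 = 224.5 ppb.

224.5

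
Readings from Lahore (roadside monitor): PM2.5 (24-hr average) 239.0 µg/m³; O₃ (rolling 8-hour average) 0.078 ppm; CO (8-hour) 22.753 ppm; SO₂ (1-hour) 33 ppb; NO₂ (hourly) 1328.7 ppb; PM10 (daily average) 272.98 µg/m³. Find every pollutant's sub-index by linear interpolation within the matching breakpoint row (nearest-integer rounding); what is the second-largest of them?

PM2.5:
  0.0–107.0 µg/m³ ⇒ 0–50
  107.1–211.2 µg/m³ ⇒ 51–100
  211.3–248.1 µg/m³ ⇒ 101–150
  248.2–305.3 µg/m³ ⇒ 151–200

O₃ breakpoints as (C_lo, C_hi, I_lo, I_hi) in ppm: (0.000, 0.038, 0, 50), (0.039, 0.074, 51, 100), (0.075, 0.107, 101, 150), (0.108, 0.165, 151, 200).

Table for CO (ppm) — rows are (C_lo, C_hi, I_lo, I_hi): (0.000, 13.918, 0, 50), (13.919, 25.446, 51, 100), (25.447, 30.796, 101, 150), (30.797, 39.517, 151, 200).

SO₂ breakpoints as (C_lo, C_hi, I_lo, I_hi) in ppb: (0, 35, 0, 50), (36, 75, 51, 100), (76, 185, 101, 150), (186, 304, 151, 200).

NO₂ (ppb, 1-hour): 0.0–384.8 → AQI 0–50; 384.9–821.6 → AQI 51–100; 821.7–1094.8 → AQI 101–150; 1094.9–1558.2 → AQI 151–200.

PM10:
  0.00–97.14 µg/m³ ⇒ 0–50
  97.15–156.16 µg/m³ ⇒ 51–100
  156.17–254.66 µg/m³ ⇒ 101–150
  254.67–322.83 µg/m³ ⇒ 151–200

164

PM2.5: 239.0 lies in 211.3–248.1, so I_lo=101, I_hi=150, C_lo=211.3, C_hi=248.1.
(150−101)/(248.1−211.3) × (239.0−211.3) + 101 = 49/36.8 × 27.7 + 101 ≈ 137.88 → 138.
O₃: 0.078 lies in 0.075–0.107, so I_lo=101, I_hi=150, C_lo=0.075, C_hi=0.107.
(150−101)/(0.107−0.075) × (0.078−0.075) + 101 = 49/0.032 × 0.003 + 101 ≈ 105.59 → 106.
CO: 22.753 ∈ [13.919, 25.446] ↔ index [51, 100].
51 + (22.753−13.919)·(100−51)/(25.446−13.919) = 51 + 8.834·49/11.527 ≈ 88.55, so AQI = 89.
SO₂: row 0–35 (AQI 0–50). (50−0)·(33−0)/(35−0) + 0 = 50·33/35 + 0 ≈ 47.14 → 47.
NO₂: 1328.7 ∈ [1094.9, 1558.2] ↔ index [151, 200].
151 + (1328.7−1094.9)·(200−151)/(1558.2−1094.9) = 151 + 233.8·49/463.3 ≈ 175.73, so AQI = 176.
PM10: 272.98 lies in 254.67–322.83, so I_lo=151, I_hi=200, C_lo=254.67, C_hi=322.83.
(200−151)/(322.83−254.67) × (272.98−254.67) + 151 = 49/68.16 × 18.31 + 151 ≈ 164.16 → 164.
Sub-indices: PM2.5→138, O₃→106, CO→89, SO₂→47, NO₂→176, PM10→164. Ranked high→low: 176, 164, 138, 106, 89, 47. Second-highest sub-index = 164.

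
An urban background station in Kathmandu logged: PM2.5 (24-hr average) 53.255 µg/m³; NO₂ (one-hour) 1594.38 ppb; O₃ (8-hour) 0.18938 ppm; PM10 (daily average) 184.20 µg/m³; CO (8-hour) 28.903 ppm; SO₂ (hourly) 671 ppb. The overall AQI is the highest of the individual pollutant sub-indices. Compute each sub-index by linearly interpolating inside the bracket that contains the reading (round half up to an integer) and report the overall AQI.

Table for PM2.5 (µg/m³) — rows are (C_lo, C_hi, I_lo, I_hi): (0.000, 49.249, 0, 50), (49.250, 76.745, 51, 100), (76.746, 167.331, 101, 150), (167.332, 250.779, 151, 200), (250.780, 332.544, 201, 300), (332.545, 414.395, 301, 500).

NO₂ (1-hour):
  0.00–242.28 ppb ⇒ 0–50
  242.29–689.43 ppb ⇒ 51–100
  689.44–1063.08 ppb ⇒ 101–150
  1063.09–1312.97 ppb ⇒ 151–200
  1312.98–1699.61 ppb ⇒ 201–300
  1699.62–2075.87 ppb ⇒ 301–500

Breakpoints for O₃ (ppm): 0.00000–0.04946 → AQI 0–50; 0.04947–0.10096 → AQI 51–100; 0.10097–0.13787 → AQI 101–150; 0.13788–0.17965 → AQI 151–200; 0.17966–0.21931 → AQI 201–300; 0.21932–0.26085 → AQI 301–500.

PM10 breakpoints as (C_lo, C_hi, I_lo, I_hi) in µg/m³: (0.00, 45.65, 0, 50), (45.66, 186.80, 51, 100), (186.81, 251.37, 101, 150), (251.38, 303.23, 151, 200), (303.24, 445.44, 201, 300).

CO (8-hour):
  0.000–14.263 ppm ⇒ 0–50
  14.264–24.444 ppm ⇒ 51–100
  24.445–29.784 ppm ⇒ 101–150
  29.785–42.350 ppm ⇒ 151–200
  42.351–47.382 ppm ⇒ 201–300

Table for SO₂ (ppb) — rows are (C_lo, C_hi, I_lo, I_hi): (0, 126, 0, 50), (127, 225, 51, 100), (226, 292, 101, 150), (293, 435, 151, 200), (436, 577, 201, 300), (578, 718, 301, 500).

PM2.5: 53.255 ∈ [49.250, 76.745] ↔ index [51, 100].
51 + (53.255−49.250)·(100−51)/(76.745−49.250) = 51 + 4.005·49/27.495 ≈ 58.14, so AQI = 58.
NO₂ 1594.38: bracket 1312.98–1699.61 → index 201–300; slope 99/386.63, offset 281.40.
AQI = 201 + 99/386.63·281.40 ≈ 273.05 ⇒ 273.
O₃: 0.18938 ∈ [0.17966, 0.21931] ↔ index [201, 300].
201 + (0.18938−0.17966)·(300−201)/(0.21931−0.17966) = 201 + 0.00972·99/0.03965 ≈ 225.27, so AQI = 225.
PM10: row 45.66–186.80 (AQI 51–100). (100−51)·(184.20−45.66)/(186.80−45.66) + 51 = 49·138.54/141.14 + 51 ≈ 99.10 → 99.
CO 28.903: bracket 24.445–29.784 → index 101–150; slope 49/5.339, offset 4.458.
AQI = 101 + 49/5.339·4.458 ≈ 141.91 ⇒ 142.
SO₂: 671 lies in 578–718, so I_lo=301, I_hi=500, C_lo=578, C_hi=718.
(500−301)/(718−578) × (671−578) + 301 = 199/140 × 93 + 301 ≈ 433.19 → 433.
Sub-indices: PM2.5→58, NO₂→273, O₃→225, PM10→99, CO→142, SO₂→433. Overall AQI = max = 433; dominant pollutant is SO₂.

433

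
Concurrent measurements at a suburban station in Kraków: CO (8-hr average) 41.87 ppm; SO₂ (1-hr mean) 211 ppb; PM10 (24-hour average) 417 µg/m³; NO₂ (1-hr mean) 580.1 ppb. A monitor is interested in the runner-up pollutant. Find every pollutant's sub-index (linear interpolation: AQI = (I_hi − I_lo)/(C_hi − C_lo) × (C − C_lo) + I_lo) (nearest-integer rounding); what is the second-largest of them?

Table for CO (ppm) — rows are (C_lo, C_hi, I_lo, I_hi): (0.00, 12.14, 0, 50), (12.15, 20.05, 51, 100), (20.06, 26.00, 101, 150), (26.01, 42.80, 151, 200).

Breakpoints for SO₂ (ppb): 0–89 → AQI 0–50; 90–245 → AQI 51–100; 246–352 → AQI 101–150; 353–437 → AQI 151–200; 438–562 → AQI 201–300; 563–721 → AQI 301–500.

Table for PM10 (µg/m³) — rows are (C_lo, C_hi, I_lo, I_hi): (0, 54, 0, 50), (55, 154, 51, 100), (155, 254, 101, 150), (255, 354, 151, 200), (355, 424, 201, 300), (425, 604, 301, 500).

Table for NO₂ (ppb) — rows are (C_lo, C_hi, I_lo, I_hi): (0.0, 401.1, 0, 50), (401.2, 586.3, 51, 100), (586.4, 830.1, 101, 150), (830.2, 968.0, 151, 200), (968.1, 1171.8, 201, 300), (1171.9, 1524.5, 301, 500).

197

CO: row 26.01–42.80 (AQI 151–200). (200−151)·(41.87−26.01)/(42.80−26.01) + 151 = 49·15.86/16.79 + 151 ≈ 197.29 → 197.
SO₂: 211 lies in 90–245, so I_lo=51, I_hi=100, C_lo=90, C_hi=245.
(100−51)/(245−90) × (211−90) + 51 = 49/155 × 121 + 51 ≈ 89.25 → 89.
PM10: 417 ∈ [355, 424] ↔ index [201, 300].
201 + (417−355)·(300−201)/(424−355) = 201 + 62·99/69 ≈ 289.96, so AQI = 290.
NO₂: 580.1 lies in 401.2–586.3, so I_lo=51, I_hi=100, C_lo=401.2, C_hi=586.3.
(100−51)/(586.3−401.2) × (580.1−401.2) + 51 = 49/185.1 × 178.9 + 51 ≈ 98.36 → 98.
Sub-indices: CO→197, SO₂→89, PM10→290, NO₂→98. Ranked high→low: 290, 197, 98, 89. Second-highest sub-index = 197.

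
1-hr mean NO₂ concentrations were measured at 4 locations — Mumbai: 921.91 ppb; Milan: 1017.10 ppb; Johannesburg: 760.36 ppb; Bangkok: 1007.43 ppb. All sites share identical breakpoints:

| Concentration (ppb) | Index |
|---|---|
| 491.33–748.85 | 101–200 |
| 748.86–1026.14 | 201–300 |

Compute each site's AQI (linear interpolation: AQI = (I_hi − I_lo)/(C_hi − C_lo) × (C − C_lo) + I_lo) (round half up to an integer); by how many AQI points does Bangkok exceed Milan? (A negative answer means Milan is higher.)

Mumbai: row 748.86–1026.14 (AQI 201–300). (300−201)·(921.91−748.86)/(1026.14−748.86) + 201 = 99·173.05/277.28 + 201 ≈ 262.79 → 263.
Milan: 1017.10 ∈ [748.86, 1026.14] ↔ index [201, 300].
201 + (1017.10−748.86)·(300−201)/(1026.14−748.86) = 201 + 268.24·99/277.28 ≈ 296.77, so AQI = 297.
Johannesburg: 760.36 lies in 748.86–1026.14, so I_lo=201, I_hi=300, C_lo=748.86, C_hi=1026.14.
(300−201)/(1026.14−748.86) × (760.36−748.86) + 201 = 99/277.28 × 11.50 + 201 ≈ 205.11 → 205.
Bangkok: 1007.43 ∈ [748.86, 1026.14] ↔ index [201, 300].
201 + (1007.43−748.86)·(300−201)/(1026.14−748.86) = 201 + 258.57·99/277.28 ≈ 293.32, so AQI = 293.
AQIs: Mumbai=263, Milan=297, Johannesburg=205, Bangkok=293. Bangkok (293) − Milan (297) = -4.

-4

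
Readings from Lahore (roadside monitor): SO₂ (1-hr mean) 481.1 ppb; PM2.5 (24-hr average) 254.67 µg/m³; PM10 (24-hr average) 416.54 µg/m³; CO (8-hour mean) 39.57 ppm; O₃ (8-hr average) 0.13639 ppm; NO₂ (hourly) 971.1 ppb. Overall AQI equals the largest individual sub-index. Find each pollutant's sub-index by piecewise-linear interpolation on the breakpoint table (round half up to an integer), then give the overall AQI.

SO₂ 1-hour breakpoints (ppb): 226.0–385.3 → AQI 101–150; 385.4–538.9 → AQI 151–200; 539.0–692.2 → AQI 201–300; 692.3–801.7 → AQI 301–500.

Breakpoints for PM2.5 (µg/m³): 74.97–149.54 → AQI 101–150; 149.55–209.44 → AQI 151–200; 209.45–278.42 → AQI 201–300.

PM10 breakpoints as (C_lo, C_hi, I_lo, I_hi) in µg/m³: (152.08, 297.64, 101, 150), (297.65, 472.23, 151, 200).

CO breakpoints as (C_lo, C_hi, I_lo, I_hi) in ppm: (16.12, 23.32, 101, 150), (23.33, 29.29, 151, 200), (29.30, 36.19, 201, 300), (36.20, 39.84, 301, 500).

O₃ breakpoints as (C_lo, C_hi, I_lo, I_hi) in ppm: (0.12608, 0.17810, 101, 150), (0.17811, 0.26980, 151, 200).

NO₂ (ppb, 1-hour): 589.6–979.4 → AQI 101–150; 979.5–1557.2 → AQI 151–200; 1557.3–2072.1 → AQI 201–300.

485

SO₂: 481.1 lies in 385.4–538.9, so I_lo=151, I_hi=200, C_lo=385.4, C_hi=538.9.
(200−151)/(538.9−385.4) × (481.1−385.4) + 151 = 49/153.5 × 95.7 + 151 ≈ 181.55 → 182.
PM2.5: row 209.45–278.42 (AQI 201–300). (300−201)·(254.67−209.45)/(278.42−209.45) + 201 = 99·45.22/68.97 + 201 ≈ 265.91 → 266.
PM10: 416.54 lies in 297.65–472.23, so I_lo=151, I_hi=200, C_lo=297.65, C_hi=472.23.
(200−151)/(472.23−297.65) × (416.54−297.65) + 151 = 49/174.58 × 118.89 + 151 ≈ 184.37 → 184.
CO: row 36.20–39.84 (AQI 301–500). (500−301)·(39.57−36.20)/(39.84−36.20) + 301 = 199·3.37/3.64 + 301 ≈ 485.24 → 485.
O₃: row 0.12608–0.17810 (AQI 101–150). (150−101)·(0.13639−0.12608)/(0.17810−0.12608) + 101 = 49·0.01031/0.05202 + 101 ≈ 110.71 → 111.
NO₂: 971.1 lies in 589.6–979.4, so I_lo=101, I_hi=150, C_lo=589.6, C_hi=979.4.
(150−101)/(979.4−589.6) × (971.1−589.6) + 101 = 49/389.8 × 381.5 + 101 ≈ 148.96 → 149.
Sub-indices: SO₂→182, PM2.5→266, PM10→184, CO→485, O₃→111, NO₂→149. Overall AQI = max = 485; dominant pollutant is CO.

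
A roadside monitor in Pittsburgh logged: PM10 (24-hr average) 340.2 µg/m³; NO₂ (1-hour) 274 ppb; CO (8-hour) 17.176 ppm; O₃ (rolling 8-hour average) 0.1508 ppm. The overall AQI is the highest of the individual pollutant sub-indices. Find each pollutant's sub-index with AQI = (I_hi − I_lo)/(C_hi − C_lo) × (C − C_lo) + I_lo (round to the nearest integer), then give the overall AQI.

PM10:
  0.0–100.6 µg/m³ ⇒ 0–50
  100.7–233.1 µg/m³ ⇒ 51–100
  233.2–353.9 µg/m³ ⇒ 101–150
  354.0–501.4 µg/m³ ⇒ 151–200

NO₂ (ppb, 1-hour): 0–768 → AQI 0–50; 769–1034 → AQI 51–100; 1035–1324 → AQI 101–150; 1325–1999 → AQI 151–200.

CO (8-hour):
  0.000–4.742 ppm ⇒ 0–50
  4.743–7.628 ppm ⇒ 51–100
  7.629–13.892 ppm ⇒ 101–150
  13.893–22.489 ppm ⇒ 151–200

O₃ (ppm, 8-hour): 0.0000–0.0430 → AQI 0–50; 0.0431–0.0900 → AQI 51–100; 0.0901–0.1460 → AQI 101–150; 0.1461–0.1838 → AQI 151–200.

PM10: 340.2 ∈ [233.2, 353.9] ↔ index [101, 150].
101 + (340.2−233.2)·(150−101)/(353.9−233.2) = 101 + 107.0·49/120.7 ≈ 144.44, so AQI = 144.
NO₂: 274 lies in 0–768, so I_lo=0, I_hi=50, C_lo=0, C_hi=768.
(50−0)/(768−0) × (274−0) + 0 = 50/768 × 274 + 0 ≈ 17.84 → 18.
CO: 17.176 lies in 13.893–22.489, so I_lo=151, I_hi=200, C_lo=13.893, C_hi=22.489.
(200−151)/(22.489−13.893) × (17.176−13.893) + 151 = 49/8.596 × 3.283 + 151 ≈ 169.71 → 170.
O₃ 0.1508: bracket 0.1461–0.1838 → index 151–200; slope 49/0.0377, offset 0.0047.
AQI = 151 + 49/0.0377·0.0047 ≈ 157.11 ⇒ 157.
Sub-indices: PM10→144, NO₂→18, CO→170, O₃→157. Overall AQI = max = 170; dominant pollutant is CO.

170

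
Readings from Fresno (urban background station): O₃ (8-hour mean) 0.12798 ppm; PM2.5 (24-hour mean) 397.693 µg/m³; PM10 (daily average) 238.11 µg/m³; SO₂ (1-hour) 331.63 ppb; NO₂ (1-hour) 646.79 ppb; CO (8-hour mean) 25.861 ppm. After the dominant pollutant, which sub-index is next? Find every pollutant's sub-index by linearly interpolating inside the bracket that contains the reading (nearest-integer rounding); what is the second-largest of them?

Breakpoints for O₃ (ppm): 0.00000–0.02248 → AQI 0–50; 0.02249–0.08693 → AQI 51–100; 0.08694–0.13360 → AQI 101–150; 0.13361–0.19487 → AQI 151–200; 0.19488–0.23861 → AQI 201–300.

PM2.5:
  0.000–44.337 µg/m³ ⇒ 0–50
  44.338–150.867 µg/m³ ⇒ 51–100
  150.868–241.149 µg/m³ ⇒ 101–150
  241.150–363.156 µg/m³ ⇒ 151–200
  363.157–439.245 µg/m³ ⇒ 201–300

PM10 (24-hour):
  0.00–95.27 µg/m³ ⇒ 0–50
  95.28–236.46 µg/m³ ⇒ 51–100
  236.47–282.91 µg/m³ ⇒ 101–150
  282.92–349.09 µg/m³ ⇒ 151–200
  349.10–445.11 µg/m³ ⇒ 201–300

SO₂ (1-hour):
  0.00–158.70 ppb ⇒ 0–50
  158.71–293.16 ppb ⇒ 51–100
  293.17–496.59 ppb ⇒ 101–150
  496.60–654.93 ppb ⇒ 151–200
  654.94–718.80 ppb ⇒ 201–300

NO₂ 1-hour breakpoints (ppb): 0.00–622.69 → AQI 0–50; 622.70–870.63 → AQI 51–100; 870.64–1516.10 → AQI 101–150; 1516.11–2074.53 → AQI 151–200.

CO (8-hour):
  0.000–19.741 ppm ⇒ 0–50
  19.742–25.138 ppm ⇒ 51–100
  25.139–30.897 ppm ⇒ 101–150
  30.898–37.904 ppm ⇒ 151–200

144

O₃: row 0.08694–0.13360 (AQI 101–150). (150−101)·(0.12798−0.08694)/(0.13360−0.08694) + 101 = 49·0.04104/0.04666 + 101 ≈ 144.10 → 144.
PM2.5 397.693: bracket 363.157–439.245 → index 201–300; slope 99/76.088, offset 34.536.
AQI = 201 + 99/76.088·34.536 ≈ 245.94 ⇒ 246.
PM10: 238.11 lies in 236.47–282.91, so I_lo=101, I_hi=150, C_lo=236.47, C_hi=282.91.
(150−101)/(282.91−236.47) × (238.11−236.47) + 101 = 49/46.44 × 1.64 + 101 ≈ 102.73 → 103.
SO₂: 331.63 ∈ [293.17, 496.59] ↔ index [101, 150].
101 + (331.63−293.17)·(150−101)/(496.59−293.17) = 101 + 38.46·49/203.42 ≈ 110.26, so AQI = 110.
NO₂: 646.79 ∈ [622.70, 870.63] ↔ index [51, 100].
51 + (646.79−622.70)·(100−51)/(870.63−622.70) = 51 + 24.09·49/247.93 ≈ 55.76, so AQI = 56.
CO: 25.861 lies in 25.139–30.897, so I_lo=101, I_hi=150, C_lo=25.139, C_hi=30.897.
(150−101)/(30.897−25.139) × (25.861−25.139) + 101 = 49/5.758 × 0.722 + 101 ≈ 107.14 → 107.
Sub-indices: O₃→144, PM2.5→246, PM10→103, SO₂→110, NO₂→56, CO→107. Ranked high→low: 246, 144, 110, 107, 103, 56. Second-highest sub-index = 144.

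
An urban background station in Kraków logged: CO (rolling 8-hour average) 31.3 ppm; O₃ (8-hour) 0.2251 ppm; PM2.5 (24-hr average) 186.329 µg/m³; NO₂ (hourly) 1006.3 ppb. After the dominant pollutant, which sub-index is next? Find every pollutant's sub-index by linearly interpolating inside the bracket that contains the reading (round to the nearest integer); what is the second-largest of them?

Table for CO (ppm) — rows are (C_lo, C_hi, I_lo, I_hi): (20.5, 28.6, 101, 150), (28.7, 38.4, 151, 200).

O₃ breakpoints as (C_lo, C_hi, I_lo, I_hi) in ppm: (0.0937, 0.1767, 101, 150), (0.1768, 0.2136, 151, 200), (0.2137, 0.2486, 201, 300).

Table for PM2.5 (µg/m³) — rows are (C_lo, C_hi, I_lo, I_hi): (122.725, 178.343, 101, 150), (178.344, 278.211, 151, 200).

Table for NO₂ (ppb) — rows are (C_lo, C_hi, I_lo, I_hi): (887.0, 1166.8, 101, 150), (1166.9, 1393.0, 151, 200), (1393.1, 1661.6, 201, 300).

164

CO 31.3: bracket 28.7–38.4 → index 151–200; slope 49/9.7, offset 2.6.
AQI = 151 + 49/9.7·2.6 ≈ 164.13 ⇒ 164.
O₃: 0.2251 ∈ [0.2137, 0.2486] ↔ index [201, 300].
201 + (0.2251−0.2137)·(300−201)/(0.2486−0.2137) = 201 + 0.0114·99/0.0349 ≈ 233.34, so AQI = 233.
PM2.5 186.329: bracket 178.344–278.211 → index 151–200; slope 49/99.867, offset 7.985.
AQI = 151 + 49/99.867·7.985 ≈ 154.92 ⇒ 155.
NO₂ 1006.3: bracket 887.0–1166.8 → index 101–150; slope 49/279.8, offset 119.3.
AQI = 101 + 49/279.8·119.3 ≈ 121.89 ⇒ 122.
Sub-indices: CO→164, O₃→233, PM2.5→155, NO₂→122. Ranked high→low: 233, 164, 155, 122. Second-highest sub-index = 164.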